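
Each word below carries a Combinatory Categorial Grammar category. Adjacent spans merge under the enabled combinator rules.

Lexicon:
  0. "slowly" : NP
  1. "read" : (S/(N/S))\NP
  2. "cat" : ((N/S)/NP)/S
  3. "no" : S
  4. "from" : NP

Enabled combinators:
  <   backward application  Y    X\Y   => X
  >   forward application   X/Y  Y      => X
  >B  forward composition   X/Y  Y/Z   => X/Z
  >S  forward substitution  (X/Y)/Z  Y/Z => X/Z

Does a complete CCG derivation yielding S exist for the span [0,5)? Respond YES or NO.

[0,5] S   >
  [0,4] S/NP   >B
    [0,2] S/(N/S)   <
      [0,1] "slowly" : NP
      [1,2] "read" : (S/(N/S))\NP
    [2,4] (N/S)/NP   >
      [2,3] "cat" : ((N/S)/NP)/S
      [3,4] "no" : S
  [4,5] "from" : NP

YES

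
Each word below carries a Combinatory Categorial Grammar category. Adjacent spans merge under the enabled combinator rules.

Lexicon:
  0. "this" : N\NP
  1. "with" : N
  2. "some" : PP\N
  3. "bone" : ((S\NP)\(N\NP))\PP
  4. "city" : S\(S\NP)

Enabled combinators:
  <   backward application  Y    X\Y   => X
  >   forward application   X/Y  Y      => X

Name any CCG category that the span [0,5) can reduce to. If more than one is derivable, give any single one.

S

[0,5] S   <
  [0,4] S\NP   <
    [0,1] "this" : N\NP
    [1,4] (S\NP)\(N\NP)   <
      [1,3] PP   <
        [1,2] "with" : N
        [2,3] "some" : PP\N
      [3,4] "bone" : ((S\NP)\(N\NP))\PP
  [4,5] "city" : S\(S\NP)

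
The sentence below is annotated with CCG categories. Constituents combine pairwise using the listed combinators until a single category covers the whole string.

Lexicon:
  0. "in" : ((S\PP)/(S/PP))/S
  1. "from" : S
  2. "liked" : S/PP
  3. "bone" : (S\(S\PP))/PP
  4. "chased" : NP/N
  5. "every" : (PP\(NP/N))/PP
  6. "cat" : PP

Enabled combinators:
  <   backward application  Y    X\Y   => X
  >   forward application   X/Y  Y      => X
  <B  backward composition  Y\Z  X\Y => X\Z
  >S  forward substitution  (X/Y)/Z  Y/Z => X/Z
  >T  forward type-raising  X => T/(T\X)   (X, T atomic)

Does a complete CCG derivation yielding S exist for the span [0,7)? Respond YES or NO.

[0,7] S   <
  [0,3] S\PP   >
    [0,2] (S\PP)/(S/PP)   >
      [0,1] "in" : ((S\PP)/(S/PP))/S
      [1,2] "from" : S
    [2,3] "liked" : S/PP
  [3,7] S\(S\PP)   >
    [3,4] "bone" : (S\(S\PP))/PP
    [4,7] PP   <
      [4,5] "chased" : NP/N
      [5,7] PP\(NP/N)   >
        [5,6] "every" : (PP\(NP/N))/PP
        [6,7] "cat" : PP

YES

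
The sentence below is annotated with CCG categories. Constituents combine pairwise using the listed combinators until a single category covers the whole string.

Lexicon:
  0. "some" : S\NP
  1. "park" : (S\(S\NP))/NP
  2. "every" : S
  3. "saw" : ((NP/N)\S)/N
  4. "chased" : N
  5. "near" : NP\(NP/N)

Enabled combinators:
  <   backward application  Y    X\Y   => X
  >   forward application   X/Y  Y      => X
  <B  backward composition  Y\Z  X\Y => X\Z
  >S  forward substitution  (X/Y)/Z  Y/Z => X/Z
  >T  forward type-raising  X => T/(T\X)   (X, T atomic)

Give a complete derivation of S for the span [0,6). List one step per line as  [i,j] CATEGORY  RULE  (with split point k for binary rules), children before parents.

[0,1] S\NP  lex  "some"
[1,2] (S\(S\NP))/NP  lex  "park"
[2,3] S  lex  "every"
[3,4] ((NP/N)\S)/N  lex  "saw"
[4,5] N  lex  "chased"
[3,5] (NP/N)\S  >  k=4
[2,5] NP/N  <  k=3
[5,6] NP\(NP/N)  lex  "near"
[2,6] NP  <  k=5
[1,6] S\(S\NP)  >  k=2
[0,6] S  <  k=1

[0,6] S   <
  [0,1] "some" : S\NP
  [1,6] S\(S\NP)   >
    [1,2] "park" : (S\(S\NP))/NP
    [2,6] NP   <
      [2,5] NP/N   <
        [2,3] "every" : S
        [3,5] (NP/N)\S   >
          [3,4] "saw" : ((NP/N)\S)/N
          [4,5] "chased" : N
      [5,6] "near" : NP\(NP/N)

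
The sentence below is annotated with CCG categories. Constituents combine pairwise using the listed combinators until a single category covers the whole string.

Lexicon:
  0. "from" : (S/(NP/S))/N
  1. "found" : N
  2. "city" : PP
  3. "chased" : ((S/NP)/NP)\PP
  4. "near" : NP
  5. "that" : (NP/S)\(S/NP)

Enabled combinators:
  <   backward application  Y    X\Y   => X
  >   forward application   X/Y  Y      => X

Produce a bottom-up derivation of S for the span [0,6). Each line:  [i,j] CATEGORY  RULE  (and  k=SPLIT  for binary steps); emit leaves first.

[0,6] S   >
  [0,2] S/(NP/S)   >
    [0,1] "from" : (S/(NP/S))/N
    [1,2] "found" : N
  [2,6] NP/S   <
    [2,5] S/NP   >
      [2,4] (S/NP)/NP   <
        [2,3] "city" : PP
        [3,4] "chased" : ((S/NP)/NP)\PP
      [4,5] "near" : NP
    [5,6] "that" : (NP/S)\(S/NP)

[0,1] (S/(NP/S))/N  lex  "from"
[1,2] N  lex  "found"
[0,2] S/(NP/S)  >  k=1
[2,3] PP  lex  "city"
[3,4] ((S/NP)/NP)\PP  lex  "chased"
[2,4] (S/NP)/NP  <  k=3
[4,5] NP  lex  "near"
[2,5] S/NP  >  k=4
[5,6] (NP/S)\(S/NP)  lex  "that"
[2,6] NP/S  <  k=5
[0,6] S  >  k=2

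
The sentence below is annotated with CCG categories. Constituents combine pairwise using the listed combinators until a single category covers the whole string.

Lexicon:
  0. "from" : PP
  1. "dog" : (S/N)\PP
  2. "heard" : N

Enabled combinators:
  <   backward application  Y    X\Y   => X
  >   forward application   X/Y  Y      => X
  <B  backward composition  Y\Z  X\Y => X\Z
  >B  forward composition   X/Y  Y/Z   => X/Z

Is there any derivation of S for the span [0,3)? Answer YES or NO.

[0,3] S   >
  [0,2] S/N   <
    [0,1] "from" : PP
    [1,2] "dog" : (S/N)\PP
  [2,3] "heard" : N

YES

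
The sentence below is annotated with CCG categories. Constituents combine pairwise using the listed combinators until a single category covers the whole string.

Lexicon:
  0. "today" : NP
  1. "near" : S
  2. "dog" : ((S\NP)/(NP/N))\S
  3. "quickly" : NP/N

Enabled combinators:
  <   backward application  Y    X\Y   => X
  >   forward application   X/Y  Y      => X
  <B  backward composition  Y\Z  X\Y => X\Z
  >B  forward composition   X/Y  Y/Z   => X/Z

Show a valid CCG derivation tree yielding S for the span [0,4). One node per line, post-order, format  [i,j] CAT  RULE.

[0,1] NP  lex  "today"
[1,2] S  lex  "near"
[2,3] ((S\NP)/(NP/N))\S  lex  "dog"
[1,3] (S\NP)/(NP/N)  <  k=2
[3,4] NP/N  lex  "quickly"
[1,4] S\NP  >  k=3
[0,4] S  <  k=1

[0,4] S   <
  [0,1] "today" : NP
  [1,4] S\NP   >
    [1,3] (S\NP)/(NP/N)   <
      [1,2] "near" : S
      [2,3] "dog" : ((S\NP)/(NP/N))\S
    [3,4] "quickly" : NP/N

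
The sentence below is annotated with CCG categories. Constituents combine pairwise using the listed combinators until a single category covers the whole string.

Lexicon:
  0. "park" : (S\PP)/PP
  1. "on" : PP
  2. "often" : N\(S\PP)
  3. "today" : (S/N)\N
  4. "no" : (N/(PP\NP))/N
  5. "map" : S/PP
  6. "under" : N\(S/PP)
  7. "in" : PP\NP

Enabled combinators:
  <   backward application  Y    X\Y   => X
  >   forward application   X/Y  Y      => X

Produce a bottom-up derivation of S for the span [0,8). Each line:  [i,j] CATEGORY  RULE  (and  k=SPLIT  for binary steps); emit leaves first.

[0,1] (S\PP)/PP  lex  "park"
[1,2] PP  lex  "on"
[0,2] S\PP  >  k=1
[2,3] N\(S\PP)  lex  "often"
[0,3] N  <  k=2
[3,4] (S/N)\N  lex  "today"
[0,4] S/N  <  k=3
[4,5] (N/(PP\NP))/N  lex  "no"
[5,6] S/PP  lex  "map"
[6,7] N\(S/PP)  lex  "under"
[5,7] N  <  k=6
[4,7] N/(PP\NP)  >  k=5
[7,8] PP\NP  lex  "in"
[4,8] N  >  k=7
[0,8] S  >  k=4

[0,8] S   >
  [0,4] S/N   <
    [0,3] N   <
      [0,2] S\PP   >
        [0,1] "park" : (S\PP)/PP
        [1,2] "on" : PP
      [2,3] "often" : N\(S\PP)
    [3,4] "today" : (S/N)\N
  [4,8] N   >
    [4,7] N/(PP\NP)   >
      [4,5] "no" : (N/(PP\NP))/N
      [5,7] N   <
        [5,6] "map" : S/PP
        [6,7] "under" : N\(S/PP)
    [7,8] "in" : PP\NP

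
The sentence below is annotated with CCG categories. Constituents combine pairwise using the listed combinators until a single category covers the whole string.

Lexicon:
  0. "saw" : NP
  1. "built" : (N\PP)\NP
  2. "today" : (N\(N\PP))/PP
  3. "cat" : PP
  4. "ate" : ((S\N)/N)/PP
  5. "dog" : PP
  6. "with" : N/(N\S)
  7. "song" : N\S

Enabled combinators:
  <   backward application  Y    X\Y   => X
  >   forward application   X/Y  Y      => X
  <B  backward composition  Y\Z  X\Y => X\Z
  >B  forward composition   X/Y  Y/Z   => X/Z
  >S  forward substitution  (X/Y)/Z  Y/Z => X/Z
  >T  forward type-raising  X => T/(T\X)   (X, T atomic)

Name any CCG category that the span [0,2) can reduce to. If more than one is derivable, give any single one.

N\PP

[0,8] S   <
  [0,4] N   <
    [0,2] N\PP   <
      [0,1] "saw" : NP
      [1,2] "built" : (N\PP)\NP
    [2,4] N\(N\PP)   >
      [2,3] "today" : (N\(N\PP))/PP
      [3,4] "cat" : PP
  [4,8] S\N   >
    [4,6] (S\N)/N   >
      [4,5] "ate" : ((S\N)/N)/PP
      [5,6] "dog" : PP
    [6,8] N   >
      [6,7] "with" : N/(N\S)
      [7,8] "song" : N\S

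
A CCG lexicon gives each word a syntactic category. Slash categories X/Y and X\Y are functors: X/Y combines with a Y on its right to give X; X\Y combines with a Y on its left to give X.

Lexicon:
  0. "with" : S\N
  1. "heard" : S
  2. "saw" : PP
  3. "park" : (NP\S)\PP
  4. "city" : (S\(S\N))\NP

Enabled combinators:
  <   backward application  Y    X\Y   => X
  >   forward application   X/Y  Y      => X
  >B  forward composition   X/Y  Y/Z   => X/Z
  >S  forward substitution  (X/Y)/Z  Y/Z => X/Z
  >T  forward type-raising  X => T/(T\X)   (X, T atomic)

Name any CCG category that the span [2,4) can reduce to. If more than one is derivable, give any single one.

[0,5] S   <
  [0,1] "with" : S\N
  [1,5] S\(S\N)   <
    [1,4] NP   >
      [1,2] NP/(NP\S)   >T
        [1,2] "heard" : S
      [2,4] NP\S   <
        [2,3] "saw" : PP
        [3,4] "park" : (NP\S)\PP
    [4,5] "city" : (S\(S\N))\NP

NP\S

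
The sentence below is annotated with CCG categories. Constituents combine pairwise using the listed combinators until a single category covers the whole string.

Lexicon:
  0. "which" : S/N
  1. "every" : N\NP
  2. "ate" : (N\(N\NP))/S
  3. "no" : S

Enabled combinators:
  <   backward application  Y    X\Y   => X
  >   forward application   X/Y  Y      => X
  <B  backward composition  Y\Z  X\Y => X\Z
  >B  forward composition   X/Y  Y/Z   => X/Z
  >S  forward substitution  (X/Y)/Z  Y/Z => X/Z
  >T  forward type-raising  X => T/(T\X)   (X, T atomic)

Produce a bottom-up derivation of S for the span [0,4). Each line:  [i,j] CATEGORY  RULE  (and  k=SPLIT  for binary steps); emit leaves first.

[0,1] S/N  lex  "which"
[1,2] N\NP  lex  "every"
[2,3] (N\(N\NP))/S  lex  "ate"
[3,4] S  lex  "no"
[2,4] N\(N\NP)  >  k=3
[1,4] N  <  k=2
[0,4] S  >  k=1

[0,4] S   >
  [0,1] "which" : S/N
  [1,4] N   <
    [1,2] "every" : N\NP
    [2,4] N\(N\NP)   >
      [2,3] "ate" : (N\(N\NP))/S
      [3,4] "no" : S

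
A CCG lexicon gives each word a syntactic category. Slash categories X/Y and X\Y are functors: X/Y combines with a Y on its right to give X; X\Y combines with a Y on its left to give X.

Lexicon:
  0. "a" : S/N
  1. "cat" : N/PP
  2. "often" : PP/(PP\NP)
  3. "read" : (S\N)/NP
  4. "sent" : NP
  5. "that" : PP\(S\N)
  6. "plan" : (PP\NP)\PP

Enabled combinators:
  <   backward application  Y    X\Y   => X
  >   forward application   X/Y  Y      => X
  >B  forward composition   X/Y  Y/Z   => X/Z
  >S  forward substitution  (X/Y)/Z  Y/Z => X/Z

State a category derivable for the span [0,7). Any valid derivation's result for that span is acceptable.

[0,7] S   >
  [0,1] "a" : S/N
  [1,7] N   >
    [1,2] "cat" : N/PP
    [2,7] PP   >
      [2,3] "often" : PP/(PP\NP)
      [3,7] PP\NP   <
        [3,6] PP   <
          [3,5] S\N   >
            [3,4] "read" : (S\N)/NP
            [4,5] "sent" : NP
          [5,6] "that" : PP\(S\N)
        [6,7] "plan" : (PP\NP)\PP

S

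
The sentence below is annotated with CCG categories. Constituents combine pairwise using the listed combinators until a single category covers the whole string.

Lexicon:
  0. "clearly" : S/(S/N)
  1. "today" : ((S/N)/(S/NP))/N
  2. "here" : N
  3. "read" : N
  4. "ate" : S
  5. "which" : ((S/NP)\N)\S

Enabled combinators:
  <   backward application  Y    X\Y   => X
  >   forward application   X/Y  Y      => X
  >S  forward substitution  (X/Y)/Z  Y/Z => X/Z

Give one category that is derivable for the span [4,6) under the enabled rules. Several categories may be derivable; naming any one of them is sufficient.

[0,6] S   >
  [0,1] "clearly" : S/(S/N)
  [1,6] S/N   >
    [1,3] (S/N)/(S/NP)   >
      [1,2] "today" : ((S/N)/(S/NP))/N
      [2,3] "here" : N
    [3,6] S/NP   <
      [3,4] "read" : N
      [4,6] (S/NP)\N   <
        [4,5] "ate" : S
        [5,6] "which" : ((S/NP)\N)\S

(S/NP)\N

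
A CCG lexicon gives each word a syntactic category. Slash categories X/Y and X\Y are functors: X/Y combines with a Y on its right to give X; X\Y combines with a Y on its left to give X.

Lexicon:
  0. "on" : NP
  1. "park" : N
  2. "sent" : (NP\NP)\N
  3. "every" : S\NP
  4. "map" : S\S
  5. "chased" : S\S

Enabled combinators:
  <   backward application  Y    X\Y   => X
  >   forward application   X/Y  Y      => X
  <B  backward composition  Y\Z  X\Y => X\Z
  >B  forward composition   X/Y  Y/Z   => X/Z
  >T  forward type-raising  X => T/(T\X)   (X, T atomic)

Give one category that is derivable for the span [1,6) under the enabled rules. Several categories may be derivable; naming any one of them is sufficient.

[0,6] S   >
  [0,1] S/(S\NP)   >T
    [0,1] "on" : NP
  [1,6] S\NP   <B
    [1,3] NP\NP   <
      [1,2] "park" : N
      [2,3] "sent" : (NP\NP)\N
    [3,6] S\NP   <B
      [3,5] S\NP   <B
        [3,4] "every" : S\NP
        [4,5] "map" : S\S
      [5,6] "chased" : S\S

S\NP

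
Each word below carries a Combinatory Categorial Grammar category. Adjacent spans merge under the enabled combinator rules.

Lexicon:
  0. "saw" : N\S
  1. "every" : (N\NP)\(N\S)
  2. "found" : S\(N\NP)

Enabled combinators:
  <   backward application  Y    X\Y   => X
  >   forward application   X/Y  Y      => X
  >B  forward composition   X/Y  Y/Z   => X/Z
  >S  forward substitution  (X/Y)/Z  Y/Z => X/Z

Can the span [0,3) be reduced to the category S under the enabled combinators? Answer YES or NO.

YES

[0,3] S   <
  [0,2] N\NP   <
    [0,1] "saw" : N\S
    [1,2] "every" : (N\NP)\(N\S)
  [2,3] "found" : S\(N\NP)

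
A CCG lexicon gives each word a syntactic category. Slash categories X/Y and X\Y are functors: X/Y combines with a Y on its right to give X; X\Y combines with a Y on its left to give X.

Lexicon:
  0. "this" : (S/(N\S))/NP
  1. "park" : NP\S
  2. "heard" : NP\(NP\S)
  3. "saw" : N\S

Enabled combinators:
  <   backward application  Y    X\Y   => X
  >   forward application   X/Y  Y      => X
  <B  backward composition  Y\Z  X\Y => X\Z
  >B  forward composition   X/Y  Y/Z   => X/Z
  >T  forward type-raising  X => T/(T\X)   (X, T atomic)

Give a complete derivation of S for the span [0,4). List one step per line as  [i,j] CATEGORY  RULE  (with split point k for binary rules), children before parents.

[0,4] S   >
  [0,3] S/(N\S)   >
    [0,1] "this" : (S/(N\S))/NP
    [1,3] NP   <
      [1,2] "park" : NP\S
      [2,3] "heard" : NP\(NP\S)
  [3,4] "saw" : N\S

[0,1] (S/(N\S))/NP  lex  "this"
[1,2] NP\S  lex  "park"
[2,3] NP\(NP\S)  lex  "heard"
[1,3] NP  <  k=2
[0,3] S/(N\S)  >  k=1
[3,4] N\S  lex  "saw"
[0,4] S  >  k=3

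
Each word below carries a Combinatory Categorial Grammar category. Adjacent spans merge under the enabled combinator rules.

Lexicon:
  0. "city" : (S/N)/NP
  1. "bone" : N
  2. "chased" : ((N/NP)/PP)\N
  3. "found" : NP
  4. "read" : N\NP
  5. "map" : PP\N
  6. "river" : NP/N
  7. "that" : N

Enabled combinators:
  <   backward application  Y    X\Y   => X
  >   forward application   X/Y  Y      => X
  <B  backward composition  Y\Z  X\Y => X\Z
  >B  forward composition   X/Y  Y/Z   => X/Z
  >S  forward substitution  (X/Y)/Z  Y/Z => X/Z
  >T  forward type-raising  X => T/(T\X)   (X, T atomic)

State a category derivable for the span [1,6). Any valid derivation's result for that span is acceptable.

N/NP

[0,8] S   >
  [0,6] S/NP   >S
    [0,1] "city" : (S/N)/NP
    [1,6] N/NP   >
      [1,3] (N/NP)/PP   <
        [1,2] "bone" : N
        [2,3] "chased" : ((N/NP)/PP)\N
      [3,6] PP   <
        [3,5] N   >
          [3,4] N/(N\NP)   >T
            [3,4] "found" : NP
          [4,5] "read" : N\NP
        [5,6] "map" : PP\N
  [6,8] NP   >
    [6,7] "river" : NP/N
    [7,8] "that" : N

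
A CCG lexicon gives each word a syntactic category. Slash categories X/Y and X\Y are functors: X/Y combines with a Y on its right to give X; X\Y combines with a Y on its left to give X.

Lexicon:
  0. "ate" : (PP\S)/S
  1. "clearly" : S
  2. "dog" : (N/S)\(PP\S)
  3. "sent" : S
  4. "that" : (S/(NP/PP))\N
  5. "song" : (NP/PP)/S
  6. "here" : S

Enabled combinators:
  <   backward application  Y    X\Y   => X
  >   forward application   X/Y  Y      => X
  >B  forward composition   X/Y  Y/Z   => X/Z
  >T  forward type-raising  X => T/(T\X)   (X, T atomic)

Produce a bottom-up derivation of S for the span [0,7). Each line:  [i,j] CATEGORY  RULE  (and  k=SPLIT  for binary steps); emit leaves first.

[0,7] S   >
  [0,5] S/(NP/PP)   <
    [0,4] N   >
      [0,3] N/S   <
        [0,2] PP\S   >
          [0,1] "ate" : (PP\S)/S
          [1,2] "clearly" : S
        [2,3] "dog" : (N/S)\(PP\S)
      [3,4] "sent" : S
    [4,5] "that" : (S/(NP/PP))\N
  [5,7] NP/PP   >
    [5,6] "song" : (NP/PP)/S
    [6,7] "here" : S

[0,1] (PP\S)/S  lex  "ate"
[1,2] S  lex  "clearly"
[0,2] PP\S  >  k=1
[2,3] (N/S)\(PP\S)  lex  "dog"
[0,3] N/S  <  k=2
[3,4] S  lex  "sent"
[0,4] N  >  k=3
[4,5] (S/(NP/PP))\N  lex  "that"
[0,5] S/(NP/PP)  <  k=4
[5,6] (NP/PP)/S  lex  "song"
[6,7] S  lex  "here"
[5,7] NP/PP  >  k=6
[0,7] S  >  k=5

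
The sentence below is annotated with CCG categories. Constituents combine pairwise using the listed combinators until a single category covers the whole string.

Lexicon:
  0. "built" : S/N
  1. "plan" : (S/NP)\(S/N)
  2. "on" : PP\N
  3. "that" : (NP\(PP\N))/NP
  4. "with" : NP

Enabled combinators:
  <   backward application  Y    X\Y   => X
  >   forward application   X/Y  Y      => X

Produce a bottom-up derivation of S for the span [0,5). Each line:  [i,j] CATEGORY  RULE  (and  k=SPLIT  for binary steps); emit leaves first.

[0,1] S/N  lex  "built"
[1,2] (S/NP)\(S/N)  lex  "plan"
[0,2] S/NP  <  k=1
[2,3] PP\N  lex  "on"
[3,4] (NP\(PP\N))/NP  lex  "that"
[4,5] NP  lex  "with"
[3,5] NP\(PP\N)  >  k=4
[2,5] NP  <  k=3
[0,5] S  >  k=2

[0,5] S   >
  [0,2] S/NP   <
    [0,1] "built" : S/N
    [1,2] "plan" : (S/NP)\(S/N)
  [2,5] NP   <
    [2,3] "on" : PP\N
    [3,5] NP\(PP\N)   >
      [3,4] "that" : (NP\(PP\N))/NP
      [4,5] "with" : NP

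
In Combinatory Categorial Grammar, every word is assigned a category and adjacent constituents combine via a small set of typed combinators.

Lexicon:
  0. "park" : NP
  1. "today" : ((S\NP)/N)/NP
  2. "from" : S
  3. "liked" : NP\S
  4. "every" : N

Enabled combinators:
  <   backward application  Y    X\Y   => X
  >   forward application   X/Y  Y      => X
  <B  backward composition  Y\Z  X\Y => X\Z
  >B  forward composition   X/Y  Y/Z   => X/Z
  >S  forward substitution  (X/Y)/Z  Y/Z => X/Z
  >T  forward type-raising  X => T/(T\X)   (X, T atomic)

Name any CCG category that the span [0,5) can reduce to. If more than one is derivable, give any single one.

[0,5] S   <
  [0,1] "park" : NP
  [1,5] S\NP   >
    [1,4] (S\NP)/N   >
      [1,2] "today" : ((S\NP)/N)/NP
      [2,4] NP   <
        [2,3] "from" : S
        [3,4] "liked" : NP\S
    [4,5] "every" : N

S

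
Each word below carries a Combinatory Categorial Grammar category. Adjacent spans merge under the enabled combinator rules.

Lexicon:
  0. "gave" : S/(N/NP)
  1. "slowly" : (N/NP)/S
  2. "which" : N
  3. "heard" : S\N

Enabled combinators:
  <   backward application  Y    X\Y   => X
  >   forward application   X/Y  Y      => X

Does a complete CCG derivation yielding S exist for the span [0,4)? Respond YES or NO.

YES

[0,4] S   >
  [0,1] "gave" : S/(N/NP)
  [1,4] N/NP   >
    [1,2] "slowly" : (N/NP)/S
    [2,4] S   <
      [2,3] "which" : N
      [3,4] "heard" : S\N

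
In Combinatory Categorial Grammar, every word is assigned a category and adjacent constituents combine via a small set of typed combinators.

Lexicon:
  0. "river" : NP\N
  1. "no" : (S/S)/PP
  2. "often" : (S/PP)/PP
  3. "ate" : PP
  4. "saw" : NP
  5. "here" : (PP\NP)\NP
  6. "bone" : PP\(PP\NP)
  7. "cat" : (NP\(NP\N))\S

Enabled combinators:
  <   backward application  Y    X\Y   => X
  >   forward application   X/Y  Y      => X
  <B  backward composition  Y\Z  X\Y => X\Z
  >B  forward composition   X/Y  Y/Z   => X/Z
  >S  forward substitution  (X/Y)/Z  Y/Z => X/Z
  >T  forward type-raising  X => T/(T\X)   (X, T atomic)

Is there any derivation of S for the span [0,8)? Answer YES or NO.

NP\N (S/S)/PP (S/PP)/PP PP NP (PP\NP)\NP PP\(PP\NP) (NP\(NP\N))\S
CKY chart[0,8] = {N/(N\NP), NP, NP/(NP\NP), PP/(PP\NP), S/(S\NP)}; S ∉ chart

NO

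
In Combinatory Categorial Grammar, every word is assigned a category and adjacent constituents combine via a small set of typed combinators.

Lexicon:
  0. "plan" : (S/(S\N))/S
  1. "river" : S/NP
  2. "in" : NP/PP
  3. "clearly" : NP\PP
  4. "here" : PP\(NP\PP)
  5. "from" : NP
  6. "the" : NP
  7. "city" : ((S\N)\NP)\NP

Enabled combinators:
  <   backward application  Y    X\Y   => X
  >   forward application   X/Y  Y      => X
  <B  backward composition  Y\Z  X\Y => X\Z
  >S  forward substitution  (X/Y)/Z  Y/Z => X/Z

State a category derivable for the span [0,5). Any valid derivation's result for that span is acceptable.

S/(S\N)

[0,8] S   >
  [0,5] S/(S\N)   >
    [0,1] "plan" : (S/(S\N))/S
    [1,5] S   >
      [1,2] "river" : S/NP
      [2,5] NP   >
        [2,3] "in" : NP/PP
        [3,5] PP   <
          [3,4] "clearly" : NP\PP
          [4,5] "here" : PP\(NP\PP)
  [5,8] S\N   <
    [5,6] "from" : NP
    [6,8] (S\N)\NP   <
      [6,7] "the" : NP
      [7,8] "city" : ((S\N)\NP)\NP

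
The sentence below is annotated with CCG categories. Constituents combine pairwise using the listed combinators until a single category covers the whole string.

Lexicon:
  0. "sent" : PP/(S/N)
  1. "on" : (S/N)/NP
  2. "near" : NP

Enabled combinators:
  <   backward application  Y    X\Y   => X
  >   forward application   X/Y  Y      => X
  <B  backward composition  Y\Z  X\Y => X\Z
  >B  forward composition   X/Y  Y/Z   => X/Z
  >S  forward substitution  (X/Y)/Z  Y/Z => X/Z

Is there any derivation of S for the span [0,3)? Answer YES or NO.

PP/(S/N) (S/N)/NP NP
CKY chart[0,3] = {PP}; S ∉ chart

NO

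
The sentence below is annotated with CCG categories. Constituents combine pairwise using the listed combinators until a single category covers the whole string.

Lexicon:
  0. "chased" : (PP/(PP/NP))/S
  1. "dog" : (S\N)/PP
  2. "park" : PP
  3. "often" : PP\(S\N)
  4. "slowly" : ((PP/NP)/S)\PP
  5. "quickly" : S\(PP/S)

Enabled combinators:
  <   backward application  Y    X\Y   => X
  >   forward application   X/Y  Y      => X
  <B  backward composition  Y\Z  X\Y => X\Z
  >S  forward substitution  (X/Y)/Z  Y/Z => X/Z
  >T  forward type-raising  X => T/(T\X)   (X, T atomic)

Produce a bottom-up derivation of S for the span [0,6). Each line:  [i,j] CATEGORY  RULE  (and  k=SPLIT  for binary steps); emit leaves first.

[0,1] (PP/(PP/NP))/S  lex  "chased"
[1,2] (S\N)/PP  lex  "dog"
[2,3] PP  lex  "park"
[1,3] S\N  >  k=2
[3,4] PP\(S\N)  lex  "often"
[1,4] PP  <  k=3
[4,5] ((PP/NP)/S)\PP  lex  "slowly"
[1,5] (PP/NP)/S  <  k=4
[0,5] PP/S  >S  k=1
[5,6] S\(PP/S)  lex  "quickly"
[0,6] S  <  k=5

[0,6] S   <
  [0,5] PP/S   >S
    [0,1] "chased" : (PP/(PP/NP))/S
    [1,5] (PP/NP)/S   <
      [1,4] PP   <
        [1,3] S\N   >
          [1,2] "dog" : (S\N)/PP
          [2,3] "park" : PP
        [3,4] "often" : PP\(S\N)
      [4,5] "slowly" : ((PP/NP)/S)\PP
  [5,6] "quickly" : S\(PP/S)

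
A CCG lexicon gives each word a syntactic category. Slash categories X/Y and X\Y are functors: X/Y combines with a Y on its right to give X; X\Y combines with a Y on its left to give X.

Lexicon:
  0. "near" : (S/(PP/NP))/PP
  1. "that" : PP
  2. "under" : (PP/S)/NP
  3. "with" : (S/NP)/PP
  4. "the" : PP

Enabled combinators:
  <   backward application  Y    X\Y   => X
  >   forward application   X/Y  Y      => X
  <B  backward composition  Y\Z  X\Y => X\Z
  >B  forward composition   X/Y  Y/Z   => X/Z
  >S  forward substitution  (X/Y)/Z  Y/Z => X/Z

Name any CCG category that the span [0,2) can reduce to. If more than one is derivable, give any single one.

S/(PP/NP)

[0,5] S   >
  [0,2] S/(PP/NP)   >
    [0,1] "near" : (S/(PP/NP))/PP
    [1,2] "that" : PP
  [2,5] PP/NP   >S
    [2,3] "under" : (PP/S)/NP
    [3,5] S/NP   >
      [3,4] "with" : (S/NP)/PP
      [4,5] "the" : PP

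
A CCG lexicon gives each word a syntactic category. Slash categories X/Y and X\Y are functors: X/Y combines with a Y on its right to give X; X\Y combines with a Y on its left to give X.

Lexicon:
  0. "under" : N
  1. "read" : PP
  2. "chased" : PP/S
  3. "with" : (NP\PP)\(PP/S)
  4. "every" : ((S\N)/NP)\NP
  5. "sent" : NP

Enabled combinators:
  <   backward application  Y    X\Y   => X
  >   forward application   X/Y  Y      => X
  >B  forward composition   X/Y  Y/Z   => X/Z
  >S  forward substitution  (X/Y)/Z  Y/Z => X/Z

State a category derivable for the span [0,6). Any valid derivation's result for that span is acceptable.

[0,6] S   <
  [0,1] "under" : N
  [1,6] S\N   >
    [1,5] (S\N)/NP   <
      [1,4] NP   <
        [1,2] "read" : PP
        [2,4] NP\PP   <
          [2,3] "chased" : PP/S
          [3,4] "with" : (NP\PP)\(PP/S)
      [4,5] "every" : ((S\N)/NP)\NP
    [5,6] "sent" : NP

S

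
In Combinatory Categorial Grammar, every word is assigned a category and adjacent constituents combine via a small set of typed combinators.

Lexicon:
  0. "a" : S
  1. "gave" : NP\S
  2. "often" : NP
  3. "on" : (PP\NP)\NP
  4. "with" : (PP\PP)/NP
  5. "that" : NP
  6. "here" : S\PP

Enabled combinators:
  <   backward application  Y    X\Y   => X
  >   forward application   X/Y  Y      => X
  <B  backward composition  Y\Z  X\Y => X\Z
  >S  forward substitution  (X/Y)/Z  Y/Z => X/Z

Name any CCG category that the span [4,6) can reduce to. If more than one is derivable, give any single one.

PP\PP

[0,7] S   <
  [0,2] NP   <
    [0,1] "a" : S
    [1,2] "gave" : NP\S
  [2,7] S\NP   <B
    [2,4] PP\NP   <
      [2,3] "often" : NP
      [3,4] "on" : (PP\NP)\NP
    [4,7] S\PP   <B
      [4,6] PP\PP   >
        [4,5] "with" : (PP\PP)/NP
        [5,6] "that" : NP
      [6,7] "here" : S\PP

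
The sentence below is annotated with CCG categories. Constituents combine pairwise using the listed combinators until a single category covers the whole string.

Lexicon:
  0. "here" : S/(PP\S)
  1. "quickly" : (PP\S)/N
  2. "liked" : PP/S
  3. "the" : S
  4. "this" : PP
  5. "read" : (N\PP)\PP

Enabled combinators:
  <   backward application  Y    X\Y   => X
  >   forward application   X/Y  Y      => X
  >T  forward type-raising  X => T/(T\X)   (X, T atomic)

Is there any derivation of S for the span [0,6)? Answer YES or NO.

[0,6] S   >
  [0,1] "here" : S/(PP\S)
  [1,6] PP\S   >
    [1,2] "quickly" : (PP\S)/N
    [2,6] N   <
      [2,4] PP   >
        [2,3] "liked" : PP/S
        [3,4] "the" : S
      [4,6] N\PP   <
        [4,5] "this" : PP
        [5,6] "read" : (N\PP)\PP

YES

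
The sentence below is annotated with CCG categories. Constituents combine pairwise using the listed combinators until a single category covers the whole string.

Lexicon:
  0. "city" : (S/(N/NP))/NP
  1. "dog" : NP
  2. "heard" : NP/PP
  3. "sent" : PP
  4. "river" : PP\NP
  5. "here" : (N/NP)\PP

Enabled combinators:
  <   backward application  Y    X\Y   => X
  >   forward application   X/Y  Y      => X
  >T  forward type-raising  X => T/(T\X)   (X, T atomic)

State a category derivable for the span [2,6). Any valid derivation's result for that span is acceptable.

N/NP

[0,6] S   >
  [0,2] S/(N/NP)   >
    [0,1] "city" : (S/(N/NP))/NP
    [1,2] "dog" : NP
  [2,6] N/NP   <
    [2,5] PP   <
      [2,4] NP   >
        [2,3] "heard" : NP/PP
        [3,4] "sent" : PP
      [4,5] "river" : PP\NP
    [5,6] "here" : (N/NP)\PP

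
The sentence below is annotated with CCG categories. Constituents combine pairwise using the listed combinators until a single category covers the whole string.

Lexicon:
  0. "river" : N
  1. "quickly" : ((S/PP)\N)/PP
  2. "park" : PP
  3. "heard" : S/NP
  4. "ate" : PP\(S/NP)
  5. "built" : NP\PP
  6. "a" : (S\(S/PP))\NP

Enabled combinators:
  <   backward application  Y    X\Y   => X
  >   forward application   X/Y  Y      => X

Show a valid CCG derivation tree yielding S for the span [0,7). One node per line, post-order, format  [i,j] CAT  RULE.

[0,7] S   <
  [0,3] S/PP   <
    [0,1] "river" : N
    [1,3] (S/PP)\N   >
      [1,2] "quickly" : ((S/PP)\N)/PP
      [2,3] "park" : PP
  [3,7] S\(S/PP)   <
    [3,6] NP   <
      [3,5] PP   <
        [3,4] "heard" : S/NP
        [4,5] "ate" : PP\(S/NP)
      [5,6] "built" : NP\PP
    [6,7] "a" : (S\(S/PP))\NP

[0,1] N  lex  "river"
[1,2] ((S/PP)\N)/PP  lex  "quickly"
[2,3] PP  lex  "park"
[1,3] (S/PP)\N  >  k=2
[0,3] S/PP  <  k=1
[3,4] S/NP  lex  "heard"
[4,5] PP\(S/NP)  lex  "ate"
[3,5] PP  <  k=4
[5,6] NP\PP  lex  "built"
[3,6] NP  <  k=5
[6,7] (S\(S/PP))\NP  lex  "a"
[3,7] S\(S/PP)  <  k=6
[0,7] S  <  k=3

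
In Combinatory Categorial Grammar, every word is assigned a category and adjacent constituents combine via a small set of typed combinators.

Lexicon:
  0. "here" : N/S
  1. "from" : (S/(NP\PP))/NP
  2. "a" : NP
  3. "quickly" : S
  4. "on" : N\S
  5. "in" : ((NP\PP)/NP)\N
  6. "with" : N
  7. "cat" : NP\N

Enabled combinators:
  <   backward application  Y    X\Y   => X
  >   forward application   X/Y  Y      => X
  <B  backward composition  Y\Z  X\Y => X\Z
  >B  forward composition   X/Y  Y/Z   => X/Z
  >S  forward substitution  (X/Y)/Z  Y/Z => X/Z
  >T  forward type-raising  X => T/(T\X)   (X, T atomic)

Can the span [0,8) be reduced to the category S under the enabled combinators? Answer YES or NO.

N/S (S/(NP\PP))/NP NP S N\S ((NP\PP)/NP)\N N NP\N
CKY chart[0,8] = {N, N/(NP\NP), N/(N\N), N/(S\S), NP/(NP\N), PP/(PP\N), S/(S\N)}; S ∉ chart

NO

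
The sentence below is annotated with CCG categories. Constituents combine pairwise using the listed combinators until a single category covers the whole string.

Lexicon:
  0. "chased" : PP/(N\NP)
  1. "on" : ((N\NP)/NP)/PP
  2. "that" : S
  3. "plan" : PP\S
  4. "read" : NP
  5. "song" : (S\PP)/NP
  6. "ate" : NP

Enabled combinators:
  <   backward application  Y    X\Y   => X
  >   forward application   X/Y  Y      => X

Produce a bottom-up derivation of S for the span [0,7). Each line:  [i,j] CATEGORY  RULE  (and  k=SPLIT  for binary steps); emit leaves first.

[0,1] PP/(N\NP)  lex  "chased"
[1,2] ((N\NP)/NP)/PP  lex  "on"
[2,3] S  lex  "that"
[3,4] PP\S  lex  "plan"
[2,4] PP  <  k=3
[1,4] (N\NP)/NP  >  k=2
[4,5] NP  lex  "read"
[1,5] N\NP  >  k=4
[0,5] PP  >  k=1
[5,6] (S\PP)/NP  lex  "song"
[6,7] NP  lex  "ate"
[5,7] S\PP  >  k=6
[0,7] S  <  k=5

[0,7] S   <
  [0,5] PP   >
    [0,1] "chased" : PP/(N\NP)
    [1,5] N\NP   >
      [1,4] (N\NP)/NP   >
        [1,2] "on" : ((N\NP)/NP)/PP
        [2,4] PP   <
          [2,3] "that" : S
          [3,4] "plan" : PP\S
      [4,5] "read" : NP
  [5,7] S\PP   >
    [5,6] "song" : (S\PP)/NP
    [6,7] "ate" : NP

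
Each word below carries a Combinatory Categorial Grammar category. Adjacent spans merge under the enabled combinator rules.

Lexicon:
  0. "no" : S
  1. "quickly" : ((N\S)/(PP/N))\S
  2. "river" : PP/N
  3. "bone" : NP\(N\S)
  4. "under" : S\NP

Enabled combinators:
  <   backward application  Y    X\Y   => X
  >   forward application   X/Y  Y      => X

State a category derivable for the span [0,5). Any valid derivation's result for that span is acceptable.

S

[0,5] S   <
  [0,4] NP   <
    [0,3] N\S   >
      [0,2] (N\S)/(PP/N)   <
        [0,1] "no" : S
        [1,2] "quickly" : ((N\S)/(PP/N))\S
      [2,3] "river" : PP/N
    [3,4] "bone" : NP\(N\S)
  [4,5] "under" : S\NP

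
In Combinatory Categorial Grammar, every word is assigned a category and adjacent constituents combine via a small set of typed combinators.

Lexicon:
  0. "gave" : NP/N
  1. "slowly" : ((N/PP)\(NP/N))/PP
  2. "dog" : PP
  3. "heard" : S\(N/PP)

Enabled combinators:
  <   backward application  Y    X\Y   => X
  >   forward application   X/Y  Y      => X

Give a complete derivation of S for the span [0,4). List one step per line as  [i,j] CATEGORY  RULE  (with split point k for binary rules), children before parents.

[0,1] NP/N  lex  "gave"
[1,2] ((N/PP)\(NP/N))/PP  lex  "slowly"
[2,3] PP  lex  "dog"
[1,3] (N/PP)\(NP/N)  >  k=2
[0,3] N/PP  <  k=1
[3,4] S\(N/PP)  lex  "heard"
[0,4] S  <  k=3

[0,4] S   <
  [0,3] N/PP   <
    [0,1] "gave" : NP/N
    [1,3] (N/PP)\(NP/N)   >
      [1,2] "slowly" : ((N/PP)\(NP/N))/PP
      [2,3] "dog" : PP
  [3,4] "heard" : S\(N/PP)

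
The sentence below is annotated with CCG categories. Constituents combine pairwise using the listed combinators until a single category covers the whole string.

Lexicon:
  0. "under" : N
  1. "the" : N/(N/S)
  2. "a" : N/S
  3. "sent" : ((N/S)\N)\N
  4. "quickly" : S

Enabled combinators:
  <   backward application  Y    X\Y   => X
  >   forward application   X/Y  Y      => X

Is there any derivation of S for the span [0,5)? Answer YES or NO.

N N/(N/S) N/S ((N/S)\N)\N S
CKY chart[0,5] = {N}; S ∉ chart

NO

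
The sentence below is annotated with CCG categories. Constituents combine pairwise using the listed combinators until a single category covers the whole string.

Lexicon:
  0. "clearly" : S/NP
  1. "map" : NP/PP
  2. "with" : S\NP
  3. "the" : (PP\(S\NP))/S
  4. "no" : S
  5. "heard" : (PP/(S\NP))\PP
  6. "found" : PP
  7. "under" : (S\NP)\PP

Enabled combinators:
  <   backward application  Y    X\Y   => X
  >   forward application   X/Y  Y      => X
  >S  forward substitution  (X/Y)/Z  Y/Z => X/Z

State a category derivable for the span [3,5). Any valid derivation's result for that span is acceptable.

[0,8] S   >
  [0,1] "clearly" : S/NP
  [1,8] NP   >
    [1,2] "map" : NP/PP
    [2,8] PP   >
      [2,6] PP/(S\NP)   <
        [2,5] PP   <
          [2,3] "with" : S\NP
          [3,5] PP\(S\NP)   >
            [3,4] "the" : (PP\(S\NP))/S
            [4,5] "no" : S
        [5,6] "heard" : (PP/(S\NP))\PP
      [6,8] S\NP   <
        [6,7] "found" : PP
        [7,8] "under" : (S\NP)\PP

PP\(S\NP)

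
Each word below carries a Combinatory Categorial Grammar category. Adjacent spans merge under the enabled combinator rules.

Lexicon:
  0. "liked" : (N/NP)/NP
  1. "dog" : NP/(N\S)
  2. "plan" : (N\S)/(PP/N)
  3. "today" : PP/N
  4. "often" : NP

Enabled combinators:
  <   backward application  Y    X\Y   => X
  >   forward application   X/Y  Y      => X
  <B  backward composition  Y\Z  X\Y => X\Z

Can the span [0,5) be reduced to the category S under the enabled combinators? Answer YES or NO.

(N/NP)/NP NP/(N\S) (N\S)/(PP/N) PP/N NP
CKY chart[0,5] = {N}; S ∉ chart

NO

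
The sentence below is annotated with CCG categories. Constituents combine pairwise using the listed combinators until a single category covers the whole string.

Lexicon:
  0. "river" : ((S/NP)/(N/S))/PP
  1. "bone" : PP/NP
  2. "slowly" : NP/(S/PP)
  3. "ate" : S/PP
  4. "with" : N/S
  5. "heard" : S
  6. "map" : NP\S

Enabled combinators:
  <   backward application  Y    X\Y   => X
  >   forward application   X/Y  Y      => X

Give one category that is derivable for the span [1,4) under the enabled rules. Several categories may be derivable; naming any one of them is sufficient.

PP

[0,7] S   >
  [0,5] S/NP   >
    [0,4] (S/NP)/(N/S)   >
      [0,1] "river" : ((S/NP)/(N/S))/PP
      [1,4] PP   >
        [1,2] "bone" : PP/NP
        [2,4] NP   >
          [2,3] "slowly" : NP/(S/PP)
          [3,4] "ate" : S/PP
    [4,5] "with" : N/S
  [5,7] NP   <
    [5,6] "heard" : S
    [6,7] "map" : NP\S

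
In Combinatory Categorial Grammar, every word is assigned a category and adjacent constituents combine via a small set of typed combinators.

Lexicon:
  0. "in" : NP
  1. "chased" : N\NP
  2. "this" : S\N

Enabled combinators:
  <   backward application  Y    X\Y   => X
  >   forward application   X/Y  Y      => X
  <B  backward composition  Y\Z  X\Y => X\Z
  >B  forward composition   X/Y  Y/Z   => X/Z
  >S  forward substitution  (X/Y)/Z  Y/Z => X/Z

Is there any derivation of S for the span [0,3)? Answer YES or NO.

YES

[0,3] S   <
  [0,1] "in" : NP
  [1,3] S\NP   <B
    [1,2] "chased" : N\NP
    [2,3] "this" : S\N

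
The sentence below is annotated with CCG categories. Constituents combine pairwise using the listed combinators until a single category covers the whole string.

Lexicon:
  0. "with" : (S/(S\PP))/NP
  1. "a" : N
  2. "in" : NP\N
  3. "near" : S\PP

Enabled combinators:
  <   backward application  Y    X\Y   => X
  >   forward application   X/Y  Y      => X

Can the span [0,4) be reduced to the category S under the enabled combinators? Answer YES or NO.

[0,4] S   >
  [0,3] S/(S\PP)   >
    [0,1] "with" : (S/(S\PP))/NP
    [1,3] NP   <
      [1,2] "a" : N
      [2,3] "in" : NP\N
  [3,4] "near" : S\PP

YES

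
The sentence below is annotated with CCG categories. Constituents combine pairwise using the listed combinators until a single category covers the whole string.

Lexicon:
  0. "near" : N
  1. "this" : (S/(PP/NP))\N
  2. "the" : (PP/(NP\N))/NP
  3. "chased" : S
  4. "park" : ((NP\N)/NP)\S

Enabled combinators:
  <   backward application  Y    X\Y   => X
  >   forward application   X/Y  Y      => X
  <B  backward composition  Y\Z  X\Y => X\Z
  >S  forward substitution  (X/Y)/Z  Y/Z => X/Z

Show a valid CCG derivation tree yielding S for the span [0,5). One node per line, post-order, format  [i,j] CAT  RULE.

[0,5] S   >
  [0,2] S/(PP/NP)   <
    [0,1] "near" : N
    [1,2] "this" : (S/(PP/NP))\N
  [2,5] PP/NP   >S
    [2,3] "the" : (PP/(NP\N))/NP
    [3,5] (NP\N)/NP   <
      [3,4] "chased" : S
      [4,5] "park" : ((NP\N)/NP)\S

[0,1] N  lex  "near"
[1,2] (S/(PP/NP))\N  lex  "this"
[0,2] S/(PP/NP)  <  k=1
[2,3] (PP/(NP\N))/NP  lex  "the"
[3,4] S  lex  "chased"
[4,5] ((NP\N)/NP)\S  lex  "park"
[3,5] (NP\N)/NP  <  k=4
[2,5] PP/NP  >S  k=3
[0,5] S  >  k=2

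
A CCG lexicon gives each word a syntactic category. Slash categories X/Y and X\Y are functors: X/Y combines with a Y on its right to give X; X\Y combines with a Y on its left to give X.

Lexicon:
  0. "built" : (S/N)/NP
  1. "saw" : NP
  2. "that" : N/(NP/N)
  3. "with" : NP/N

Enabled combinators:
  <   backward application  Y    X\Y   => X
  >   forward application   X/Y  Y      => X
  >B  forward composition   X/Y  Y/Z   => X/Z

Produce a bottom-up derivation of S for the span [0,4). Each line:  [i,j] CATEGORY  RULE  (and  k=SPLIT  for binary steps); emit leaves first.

[0,1] (S/N)/NP  lex  "built"
[1,2] NP  lex  "saw"
[0,2] S/N  >  k=1
[2,3] N/(NP/N)  lex  "that"
[3,4] NP/N  lex  "with"
[2,4] N  >  k=3
[0,4] S  >  k=2

[0,4] S   >
  [0,2] S/N   >
    [0,1] "built" : (S/N)/NP
    [1,2] "saw" : NP
  [2,4] N   >
    [2,3] "that" : N/(NP/N)
    [3,4] "with" : NP/N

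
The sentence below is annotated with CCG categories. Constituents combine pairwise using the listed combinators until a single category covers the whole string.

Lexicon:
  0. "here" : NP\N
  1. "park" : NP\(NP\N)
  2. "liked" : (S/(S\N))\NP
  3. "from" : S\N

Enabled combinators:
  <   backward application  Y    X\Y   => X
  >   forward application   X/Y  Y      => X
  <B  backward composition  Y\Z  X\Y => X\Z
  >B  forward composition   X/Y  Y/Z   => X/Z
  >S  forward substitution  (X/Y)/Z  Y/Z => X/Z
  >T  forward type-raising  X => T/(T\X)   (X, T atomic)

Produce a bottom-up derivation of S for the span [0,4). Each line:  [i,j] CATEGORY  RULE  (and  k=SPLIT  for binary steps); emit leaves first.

[0,4] S   >
  [0,3] S/(S\N)   <
    [0,2] NP   <
      [0,1] "here" : NP\N
      [1,2] "park" : NP\(NP\N)
    [2,3] "liked" : (S/(S\N))\NP
  [3,4] "from" : S\N

[0,1] NP\N  lex  "here"
[1,2] NP\(NP\N)  lex  "park"
[0,2] NP  <  k=1
[2,3] (S/(S\N))\NP  lex  "liked"
[0,3] S/(S\N)  <  k=2
[3,4] S\N  lex  "from"
[0,4] S  >  k=3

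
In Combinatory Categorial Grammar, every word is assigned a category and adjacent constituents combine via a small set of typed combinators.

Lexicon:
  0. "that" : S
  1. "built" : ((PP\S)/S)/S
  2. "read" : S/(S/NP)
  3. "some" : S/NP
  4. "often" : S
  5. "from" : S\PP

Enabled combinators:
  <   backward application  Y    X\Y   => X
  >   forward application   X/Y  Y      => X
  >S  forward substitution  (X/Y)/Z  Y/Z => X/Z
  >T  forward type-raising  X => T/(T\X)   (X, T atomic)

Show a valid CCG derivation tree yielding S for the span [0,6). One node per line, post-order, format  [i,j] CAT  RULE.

[0,1] S  lex  "that"
[0,1] PP/(PP\S)  >T
[1,2] ((PP\S)/S)/S  lex  "built"
[2,3] S/(S/NP)  lex  "read"
[3,4] S/NP  lex  "some"
[2,4] S  >  k=3
[1,4] (PP\S)/S  >  k=2
[4,5] S  lex  "often"
[1,5] PP\S  >  k=4
[0,5] PP  >  k=1
[5,6] S\PP  lex  "from"
[0,6] S  <  k=5

[0,6] S   <
  [0,5] PP   >
    [0,1] PP/(PP\S)   >T
      [0,1] "that" : S
    [1,5] PP\S   >
      [1,4] (PP\S)/S   >
        [1,2] "built" : ((PP\S)/S)/S
        [2,4] S   >
          [2,3] "read" : S/(S/NP)
          [3,4] "some" : S/NP
      [4,5] "often" : S
  [5,6] "from" : S\PP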